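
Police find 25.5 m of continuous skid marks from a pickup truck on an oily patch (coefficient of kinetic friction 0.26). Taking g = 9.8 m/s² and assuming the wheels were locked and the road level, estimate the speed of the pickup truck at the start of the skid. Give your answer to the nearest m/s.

Deceleration a = μg = 0.26 × 9.8 = 2.548 m/s².
v = √(2a·d) = √(2 × 2.548 × 25.5) = √129.948 = 11.3995 m/s.

Initial speed ≈ 11 m/s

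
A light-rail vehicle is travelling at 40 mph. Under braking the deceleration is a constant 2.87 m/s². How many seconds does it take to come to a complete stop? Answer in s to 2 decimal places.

40 mph × 0.44704 = 17.8816 m/s.
Braking time = v/a = 17.8816 / 2.870 = 6.231 s.

Braking time ≈ 6.23 s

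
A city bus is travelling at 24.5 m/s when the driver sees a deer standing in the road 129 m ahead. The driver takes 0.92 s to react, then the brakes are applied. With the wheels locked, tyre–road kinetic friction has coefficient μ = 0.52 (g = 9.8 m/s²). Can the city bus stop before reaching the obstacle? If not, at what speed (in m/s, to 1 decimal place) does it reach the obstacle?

Yes — it stops about 47.6 m short of the obstacle, so it never reaches it

a = μg = 0.52 × 9.8 = 5.096 m/s².
Reaction distance = 24.5000 × 0.92 = 22.540 m.
Braking distance = v²/(2a) = 600.250 / 10.192 = 58.894 m.
Total stopping distance = 22.540 + 58.894 = 81.434 m, vs 129 m available — it stops with 129 − 81.434 = 47.566 m to spare.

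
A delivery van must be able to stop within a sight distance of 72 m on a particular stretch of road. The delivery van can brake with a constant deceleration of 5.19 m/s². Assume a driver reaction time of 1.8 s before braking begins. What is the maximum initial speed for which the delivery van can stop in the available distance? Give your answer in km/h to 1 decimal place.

Maximum speed ≈ 70.4 km/h

Stopping distance: v·t_r + v²/(2a) = 72 with t_r = 1.8 s and a = 5.190 m/s².
So v² + 18.684 v − 747.36 = 0.
Positive root: v = −a·t_r + √((a·t_r)² + 2a·d) = −9.342 + √(87.273 + 747.36) = 19.5480 m/s.
19.5480 m/s × 3.6 = 70.373 km/h.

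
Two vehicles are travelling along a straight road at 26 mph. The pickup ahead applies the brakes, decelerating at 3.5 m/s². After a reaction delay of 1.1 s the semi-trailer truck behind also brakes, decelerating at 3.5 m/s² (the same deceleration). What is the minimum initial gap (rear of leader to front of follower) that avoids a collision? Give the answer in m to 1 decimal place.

26 mph × 0.44704 = 11.6230 m/s.
Leader travels v²/(2a_L) = 135.094 / 7.000 = 19.299 m before stopping.
Follower covers v·t_r = 11.6230 × 1.1 = 12.785 m while reacting, then v²/(2a_F) = 135.094 / 7.000 = 19.299 m while braking, for a total of 12.785 + 19.299 = 32.084 m.
Since a_F ≤ a_L and the follower starts braking later, the follower is never slower than the leader, so the closest approach is when both have stopped.
Minimum gap = 32.084 − 19.299 = 12.785 m.

Minimum gap ≈ 12.8 m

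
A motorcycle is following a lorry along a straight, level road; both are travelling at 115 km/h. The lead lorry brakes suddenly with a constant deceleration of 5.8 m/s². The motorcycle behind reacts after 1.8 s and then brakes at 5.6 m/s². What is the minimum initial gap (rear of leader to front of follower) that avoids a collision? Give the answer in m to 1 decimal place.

115 km/h ÷ 3.6 = 31.9444 m/s.
Leader travels v²/(2a_L) = 1020.445 / 11.600 = 87.969 m before stopping.
Follower covers v·t_r = 31.9444 × 1.8 = 57.500 m while reacting, then v²/(2a_F) = 1020.445 / 11.200 = 91.111 m while braking, for a total of 57.500 + 91.111 = 148.611 m.
Since a_F ≤ a_L and the follower starts braking later, the follower is never slower than the leader, so the closest approach is when both have stopped.
Minimum gap = 148.611 − 87.969 = 60.642 m.

Minimum gap ≈ 60.6 m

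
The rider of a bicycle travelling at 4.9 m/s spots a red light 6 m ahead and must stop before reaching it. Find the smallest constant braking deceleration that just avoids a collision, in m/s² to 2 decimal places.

v² = 2a·d ⇒ a = v²/(2d) = 4.9000² / (2 × 6.000) = 24.010 / 12.000 = 2.0008 m/s².

Required deceleration ≈ 2.00 m/s²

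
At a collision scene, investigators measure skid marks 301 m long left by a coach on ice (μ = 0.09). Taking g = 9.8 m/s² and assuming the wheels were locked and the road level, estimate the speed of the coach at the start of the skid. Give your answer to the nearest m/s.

Initial speed ≈ 23 m/s

Deceleration a = μg = 0.09 × 9.8 = 0.882 m/s².
v = √(2a·d) = √(2 × 0.882 × 301) = √530.964 = 23.0427 m/s.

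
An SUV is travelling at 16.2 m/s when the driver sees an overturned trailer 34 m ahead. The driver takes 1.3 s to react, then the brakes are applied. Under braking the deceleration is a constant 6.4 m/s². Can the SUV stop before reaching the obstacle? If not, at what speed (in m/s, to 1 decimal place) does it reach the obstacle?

No — it strikes the obstacle at 9.8 m/s

Reaction distance = 16.2000 × 1.3 = 21.060 m.
Braking distance needed to stop: v²/(2a) = 262.440 / 12.800 = 20.503 m, so total needed = 21.060 + 20.503 = 41.563 m > 34 m — it cannot stop.
Distance remaining when braking begins: 34 − 21.060 = 12.940 m.
v² = v₀² − 2a·d = 262.440 − 2 × 6.400 × 12.940 = 96.808 m²/s².
v = √96.808 = 9.839 m/s.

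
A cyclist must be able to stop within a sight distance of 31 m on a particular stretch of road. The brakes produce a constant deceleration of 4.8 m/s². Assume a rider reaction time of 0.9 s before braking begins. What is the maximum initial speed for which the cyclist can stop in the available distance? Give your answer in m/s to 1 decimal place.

Stopping distance: v·t_r + v²/(2a) = 31 with t_r = 0.9 s and a = 4.800 m/s².
So v² + 8.640 v − 297.60 = 0.
Positive root: v = −a·t_r + √((a·t_r)² + 2a·d) = −4.320 + √(18.662 + 297.60) = 13.4638 m/s.

Maximum speed ≈ 13.5 m/s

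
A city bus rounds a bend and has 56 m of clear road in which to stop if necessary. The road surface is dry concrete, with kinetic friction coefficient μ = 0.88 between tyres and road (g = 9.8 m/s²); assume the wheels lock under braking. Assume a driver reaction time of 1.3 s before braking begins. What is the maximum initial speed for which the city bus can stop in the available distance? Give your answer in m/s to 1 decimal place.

a = μg = 0.88 × 9.8 = 8.624 m/s².
Stopping distance: v·t_r + v²/(2a) = 56 with t_r = 1.3 s and a = 8.624 m/s².
So v² + 22.422 v − 965.89 = 0.
Positive root: v = −a·t_r + √((a·t_r)² + 2a·d) = −11.211 + √(125.687 + 965.89) = 21.8280 m/s.

Maximum speed ≈ 21.8 m/s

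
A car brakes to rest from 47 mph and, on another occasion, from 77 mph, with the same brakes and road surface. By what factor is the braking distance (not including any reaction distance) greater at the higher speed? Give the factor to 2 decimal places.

Factor ≈ 2.68

Braking distance d = v²/(2a), so with a fixed, d ∝ v².
Factor = (77/47)² = 1.6383² = 2.6840.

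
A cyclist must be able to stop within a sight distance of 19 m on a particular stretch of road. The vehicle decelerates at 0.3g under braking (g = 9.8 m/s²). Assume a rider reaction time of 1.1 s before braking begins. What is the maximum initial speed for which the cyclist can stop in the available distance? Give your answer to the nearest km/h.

a = 0.3 × 9.8 = 2.940 m/s².
Stopping distance: v·t_r + v²/(2a) = 19 with t_r = 1.1 s and a = 2.940 m/s².
So v² + 6.468 v − 111.72 = 0.
Positive root: v = −a·t_r + √((a·t_r)² + 2a·d) = −3.234 + √(10.459 + 111.72) = 7.8195 m/s.
7.8195 m/s × 3.6 = 28.150 km/h.

Maximum speed ≈ 28 km/h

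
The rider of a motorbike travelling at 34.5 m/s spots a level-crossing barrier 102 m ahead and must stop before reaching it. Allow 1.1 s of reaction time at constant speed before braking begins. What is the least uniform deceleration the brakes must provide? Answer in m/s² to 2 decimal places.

Required deceleration ≈ 9.29 m/s²

Distance covered during reaction = 34.5000 × 1.1 = 37.950 m.
Distance available for braking: 102 − 37.950 = 64.050 m.
v² = 2a·d ⇒ a = v²/(2d) = 34.5000² / (2 × 64.050) = 1190.250 / 128.100 = 9.2916 m/s².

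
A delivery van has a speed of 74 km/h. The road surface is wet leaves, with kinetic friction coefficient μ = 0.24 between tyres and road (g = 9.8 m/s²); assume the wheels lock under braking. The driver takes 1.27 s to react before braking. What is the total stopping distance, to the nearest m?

74 km/h ÷ 3.6 = 20.5556 m/s.
a = μg = 0.24 × 9.8 = 2.352 m/s².
Reaction distance = v·t_r = 20.5556 × 1.27 = 26.106 m.
Braking distance = v²/(2a) = 20.5556² / (2 × 2.352) = 422.533 / 4.704 = 89.824 m.
Total = 26.106 + 89.824 = 115.930 m.

Total stopping distance ≈ 116 m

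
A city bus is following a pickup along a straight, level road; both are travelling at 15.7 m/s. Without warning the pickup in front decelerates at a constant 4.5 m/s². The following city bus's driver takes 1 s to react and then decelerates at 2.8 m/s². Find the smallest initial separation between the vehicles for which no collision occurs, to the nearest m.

Leader travels v²/(2a_L) = 246.490 / 9.000 = 27.388 m before stopping.
Follower covers v·t_r = 15.7000 × 1 = 15.700 m while reacting, then v²/(2a_F) = 246.490 / 5.600 = 44.016 m while braking, for a total of 15.700 + 44.016 = 59.716 m.
Since a_F ≤ a_L and the follower starts braking later, the follower is never slower than the leader, so the closest approach is when both have stopped.
Minimum gap = 59.716 − 27.388 = 32.328 m.

Minimum gap ≈ 32 m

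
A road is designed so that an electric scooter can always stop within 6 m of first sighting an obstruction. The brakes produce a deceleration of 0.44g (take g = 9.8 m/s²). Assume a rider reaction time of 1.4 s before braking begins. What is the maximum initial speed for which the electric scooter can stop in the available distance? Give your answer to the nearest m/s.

Maximum speed ≈ 3 m/s

a = 0.44 × 9.8 = 4.312 m/s².
Stopping distance: v·t_r + v²/(2a) = 6 with t_r = 1.4 s and a = 4.312 m/s².
So v² + 12.074 v − 51.74 = 0.
Positive root: v = −a·t_r + √((a·t_r)² + 2a·d) = −6.037 + √(36.445 + 51.74) = 3.3537 m/s.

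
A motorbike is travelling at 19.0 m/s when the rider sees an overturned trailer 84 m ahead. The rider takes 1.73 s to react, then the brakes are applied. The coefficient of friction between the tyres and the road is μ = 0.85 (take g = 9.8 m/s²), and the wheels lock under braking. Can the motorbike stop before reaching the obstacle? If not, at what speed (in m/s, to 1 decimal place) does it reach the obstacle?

Yes — it stops about 29.5 m short of the obstacle, so it never reaches it

a = μg = 0.85 × 9.8 = 8.330 m/s².
Reaction distance = 19.0000 × 1.73 = 32.870 m.
Braking distance = v²/(2a) = 361.000 / 16.660 = 21.669 m.
Total stopping distance = 32.870 + 21.669 = 54.539 m, vs 84 m available — it stops with 84 − 54.539 = 29.461 m to spare.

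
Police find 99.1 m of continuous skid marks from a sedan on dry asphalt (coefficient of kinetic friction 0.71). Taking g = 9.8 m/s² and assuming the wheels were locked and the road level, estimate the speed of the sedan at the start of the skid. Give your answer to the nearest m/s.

Deceleration a = μg = 0.71 × 9.8 = 6.958 m/s².
v = √(2a·d) = √(2 × 6.958 × 99.1) = √1379.076 = 37.1359 m/s.

Initial speed ≈ 37 m/s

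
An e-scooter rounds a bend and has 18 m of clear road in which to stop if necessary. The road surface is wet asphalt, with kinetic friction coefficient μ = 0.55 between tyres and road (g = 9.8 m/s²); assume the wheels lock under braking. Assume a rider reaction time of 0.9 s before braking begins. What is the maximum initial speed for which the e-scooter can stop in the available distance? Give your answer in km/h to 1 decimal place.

Maximum speed ≈ 35.6 km/h

a = μg = 0.55 × 9.8 = 5.390 m/s².
Stopping distance: v·t_r + v²/(2a) = 18 with t_r = 0.9 s and a = 5.390 m/s².
So v² + 9.702 v − 194.04 = 0.
Positive root: v = −a·t_r + √((a·t_r)² + 2a·d) = −4.851 + √(23.532 + 194.04) = 9.8993 m/s.
9.8993 m/s × 3.6 = 35.637 km/h.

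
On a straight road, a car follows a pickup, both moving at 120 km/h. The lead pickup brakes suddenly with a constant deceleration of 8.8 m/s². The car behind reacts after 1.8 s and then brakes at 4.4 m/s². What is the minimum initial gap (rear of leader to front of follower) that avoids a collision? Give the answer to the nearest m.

Minimum gap ≈ 123 m

120 km/h ÷ 3.6 = 33.3333 m/s.
Leader travels v²/(2a_L) = 1111.109 / 17.600 = 63.131 m before stopping.
Follower covers v·t_r = 33.3333 × 1.8 = 60.000 m while reacting, then v²/(2a_F) = 1111.109 / 8.800 = 126.262 m while braking, for a total of 60.000 + 126.262 = 186.262 m.
Since a_F ≤ a_L and the follower starts braking later, the follower is never slower than the leader, so the closest approach is when both have stopped.
Minimum gap = 186.262 − 63.131 = 123.131 m.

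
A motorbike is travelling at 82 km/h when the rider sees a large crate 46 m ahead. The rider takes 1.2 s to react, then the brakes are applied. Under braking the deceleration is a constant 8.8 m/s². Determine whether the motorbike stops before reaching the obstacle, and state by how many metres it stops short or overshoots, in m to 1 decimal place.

No — it overshoots by 10.8 m

82 km/h ÷ 3.6 = 22.7778 m/s.
Reaction distance = 22.7778 × 1.2 = 27.333 m.
Braking distance = v²/(2a) = 518.828 / 17.600 = 29.479 m.
Total stopping distance = 27.333 + 29.479 = 56.812 m, vs 46 m available — it cannot stop in time and overshoots by 56.812 − 46 = 10.812 m.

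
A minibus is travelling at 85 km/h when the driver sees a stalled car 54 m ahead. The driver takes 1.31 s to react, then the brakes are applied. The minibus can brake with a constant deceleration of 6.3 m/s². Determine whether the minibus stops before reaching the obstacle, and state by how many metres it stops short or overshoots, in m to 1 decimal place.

No — it overshoots by 21.2 m

85 km/h ÷ 3.6 = 23.6111 m/s.
Reaction distance = 23.6111 × 1.31 = 30.931 m.
Braking distance = v²/(2a) = 557.484 / 12.600 = 44.245 m.
Total stopping distance = 30.931 + 44.245 = 75.176 m, vs 54 m available — it cannot stop in time and overshoots by 75.176 − 54 = 21.176 m.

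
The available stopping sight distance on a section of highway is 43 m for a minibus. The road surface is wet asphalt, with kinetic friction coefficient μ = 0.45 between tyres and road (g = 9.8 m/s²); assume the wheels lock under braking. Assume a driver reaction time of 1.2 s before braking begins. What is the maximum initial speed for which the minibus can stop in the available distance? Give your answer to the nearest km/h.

a = μg = 0.45 × 9.8 = 4.410 m/s².
Stopping distance: v·t_r + v²/(2a) = 43 with t_r = 1.2 s and a = 4.410 m/s².
So v² + 10.584 v − 379.26 = 0.
Positive root: v = −a·t_r + √((a·t_r)² + 2a·d) = −5.292 + √(28.005 + 379.26) = 14.8888 m/s.
14.8888 m/s × 3.6 = 53.600 km/h.

Maximum speed ≈ 54 km/h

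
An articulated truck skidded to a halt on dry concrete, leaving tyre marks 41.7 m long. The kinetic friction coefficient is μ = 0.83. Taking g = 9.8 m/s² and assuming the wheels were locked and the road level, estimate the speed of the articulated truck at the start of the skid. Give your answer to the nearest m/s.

Initial speed ≈ 26 m/s

Deceleration a = μg = 0.83 × 9.8 = 8.134 m/s².
v = √(2a·d) = √(2 × 8.134 × 41.7) = √678.376 = 26.0457 m/s.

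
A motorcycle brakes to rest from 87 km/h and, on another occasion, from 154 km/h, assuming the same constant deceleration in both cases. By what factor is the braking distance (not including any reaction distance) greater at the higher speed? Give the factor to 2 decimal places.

Factor ≈ 3.13

Braking distance d = v²/(2a), so with a fixed, d ∝ v².
Factor = (154/87)² = 1.7701² = 3.1333.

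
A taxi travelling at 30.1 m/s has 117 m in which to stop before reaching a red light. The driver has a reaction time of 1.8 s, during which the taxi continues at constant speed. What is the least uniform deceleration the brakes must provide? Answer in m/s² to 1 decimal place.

Distance covered during reaction = 30.1000 × 1.8 = 54.180 m.
Distance available for braking: 117 − 54.180 = 62.820 m.
v² = 2a·d ⇒ a = v²/(2d) = 30.1000² / (2 × 62.820) = 906.010 / 125.640 = 7.2112 m/s².

Required deceleration ≈ 7.2 m/s²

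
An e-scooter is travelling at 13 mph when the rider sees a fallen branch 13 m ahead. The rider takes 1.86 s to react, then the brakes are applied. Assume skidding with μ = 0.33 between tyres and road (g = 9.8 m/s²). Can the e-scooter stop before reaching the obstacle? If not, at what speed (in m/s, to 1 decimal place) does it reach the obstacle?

13 mph × 0.44704 = 5.8115 m/s.
a = μg = 0.33 × 9.8 = 3.234 m/s².
Reaction distance = 5.8115 × 1.86 = 10.809 m.
Braking distance needed to stop: v²/(2a) = 33.774 / 6.468 = 5.222 m, so total needed = 10.809 + 5.222 = 16.031 m > 13 m — it cannot stop.
Distance remaining when braking begins: 13 − 10.809 = 2.191 m.
v² = v₀² − 2a·d = 33.774 − 2 × 3.234 × 2.191 = 19.603 m²/s².
v = √19.603 = 4.428 m/s.

No — it strikes the obstacle at 4.4 m/s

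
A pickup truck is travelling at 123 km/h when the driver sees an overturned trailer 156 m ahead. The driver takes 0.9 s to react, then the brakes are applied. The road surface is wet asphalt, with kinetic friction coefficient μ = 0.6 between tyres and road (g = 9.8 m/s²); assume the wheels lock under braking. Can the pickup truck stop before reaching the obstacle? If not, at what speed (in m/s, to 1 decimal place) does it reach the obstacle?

Yes — it stops about 26.0 m short of the obstacle, so it never reaches it

123 km/h ÷ 3.6 = 34.1667 m/s.
a = μg = 0.6 × 9.8 = 5.880 m/s².
Reaction distance = 34.1667 × 0.9 = 30.750 m.
Braking distance = v²/(2a) = 1167.363 / 11.760 = 99.266 m.
Total stopping distance = 30.750 + 99.266 = 130.016 m, vs 156 m available — it stops with 156 − 130.016 = 25.984 m to spare.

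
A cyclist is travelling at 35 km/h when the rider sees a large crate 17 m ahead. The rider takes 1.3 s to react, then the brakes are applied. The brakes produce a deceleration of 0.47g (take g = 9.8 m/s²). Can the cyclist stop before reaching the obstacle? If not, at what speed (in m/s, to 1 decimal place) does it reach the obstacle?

No — it strikes the obstacle at 7.4 m/s

35 km/h ÷ 3.6 = 9.7222 m/s.
a = 0.47 × 9.8 = 4.606 m/s².
Reaction distance = 9.7222 × 1.3 = 12.639 m.
Braking distance needed to stop: v²/(2a) = 94.521 / 9.212 = 10.261 m, so total needed = 12.639 + 10.261 = 22.900 m > 17 m — it cannot stop.
Distance remaining when braking begins: 17 − 12.639 = 4.361 m.
v² = v₀² − 2a·d = 94.521 − 2 × 4.606 × 4.361 = 54.347 m²/s².
v = √54.347 = 7.372 m/s.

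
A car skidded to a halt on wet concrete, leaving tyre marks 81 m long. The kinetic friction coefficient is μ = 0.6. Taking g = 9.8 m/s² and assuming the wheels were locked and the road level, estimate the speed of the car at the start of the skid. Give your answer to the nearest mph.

Initial speed ≈ 69 mph

Deceleration a = μg = 0.6 × 9.8 = 5.880 m/s².
v = √(2a·d) = √(2 × 5.880 × 81) = √952.560 = 30.8636 m/s.
= 30.8636 ÷ 0.44704 = 69.040 mph.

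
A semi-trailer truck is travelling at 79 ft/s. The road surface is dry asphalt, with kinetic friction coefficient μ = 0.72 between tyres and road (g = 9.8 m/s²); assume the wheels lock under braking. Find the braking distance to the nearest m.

Braking distance ≈ 41 m

79 ft/s × 0.3048 = 24.0792 m/s.
a = μg = 0.72 × 9.8 = 7.056 m/s².
Braking distance = v²/(2a) = 24.0792² / (2 × 7.056) = 579.808 / 14.112 = 41.086 m.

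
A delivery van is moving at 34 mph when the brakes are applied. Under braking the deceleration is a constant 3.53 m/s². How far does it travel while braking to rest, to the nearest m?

Braking distance ≈ 33 m

34 mph × 0.44704 = 15.1994 m/s.
Braking distance = v²/(2a) = 15.1994² / (2 × 3.530) = 231.022 / 7.060 = 32.723 m.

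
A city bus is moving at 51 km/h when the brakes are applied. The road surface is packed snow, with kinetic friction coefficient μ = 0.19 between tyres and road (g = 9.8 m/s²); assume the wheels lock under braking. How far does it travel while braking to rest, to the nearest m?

51 km/h ÷ 3.6 = 14.1667 m/s.
a = μg = 0.19 × 9.8 = 1.862 m/s².
Braking distance = v²/(2a) = 14.1667² / (2 × 1.862) = 200.695 / 3.724 = 53.892 m.

Braking distance ≈ 54 m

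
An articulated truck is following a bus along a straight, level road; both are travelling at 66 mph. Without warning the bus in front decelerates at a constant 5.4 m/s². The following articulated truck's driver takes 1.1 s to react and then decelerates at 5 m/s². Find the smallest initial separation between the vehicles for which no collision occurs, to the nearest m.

66 mph × 0.44704 = 29.5046 m/s.
Leader travels v²/(2a_L) = 870.521 / 10.800 = 80.604 m before stopping.
Follower covers v·t_r = 29.5046 × 1.1 = 32.455 m while reacting, then v²/(2a_F) = 870.521 / 10.000 = 87.052 m while braking, for a total of 32.455 + 87.052 = 119.507 m.
Since a_F ≤ a_L and the follower starts braking later, the follower is never slower than the leader, so the closest approach is when both have stopped.
Minimum gap = 119.507 − 80.604 = 38.903 m.

Minimum gap ≈ 39 m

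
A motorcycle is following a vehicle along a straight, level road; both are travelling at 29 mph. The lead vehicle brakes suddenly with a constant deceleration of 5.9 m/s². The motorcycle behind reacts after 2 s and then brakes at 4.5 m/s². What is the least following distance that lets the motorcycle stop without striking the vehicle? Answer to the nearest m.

Minimum gap ≈ 30 m

29 mph × 0.44704 = 12.9642 m/s.
Leader travels v²/(2a_L) = 168.070 / 11.800 = 14.243 m before stopping.
Follower covers v·t_r = 12.9642 × 2 = 25.928 m while reacting, then v²/(2a_F) = 168.070 / 9.000 = 18.674 m while braking, for a total of 25.928 + 18.674 = 44.602 m.
Since a_F ≤ a_L and the follower starts braking later, the follower is never slower than the leader, so the closest approach is when both have stopped.
Minimum gap = 44.602 − 14.243 = 30.359 m.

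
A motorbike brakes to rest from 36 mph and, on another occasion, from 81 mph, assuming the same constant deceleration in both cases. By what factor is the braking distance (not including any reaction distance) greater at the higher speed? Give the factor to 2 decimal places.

Braking distance d = v²/(2a), so with a fixed, d ∝ v².
Factor = (81/36)² = 2.2500² = 5.0625.

Factor ≈ 5.06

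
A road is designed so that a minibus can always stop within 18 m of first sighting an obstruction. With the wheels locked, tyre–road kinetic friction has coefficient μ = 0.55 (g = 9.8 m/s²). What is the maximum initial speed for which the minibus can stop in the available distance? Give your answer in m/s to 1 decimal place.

a = μg = 0.55 × 9.8 = 5.390 m/s².
v²/(2a) = d ⇒ v = √(2 × 5.390 × 18) = √194.04 = 13.9298 m/s.

Maximum speed ≈ 13.9 m/s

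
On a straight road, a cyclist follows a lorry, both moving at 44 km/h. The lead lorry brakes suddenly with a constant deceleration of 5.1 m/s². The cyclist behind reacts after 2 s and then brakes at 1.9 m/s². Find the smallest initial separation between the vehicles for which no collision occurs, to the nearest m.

44 km/h ÷ 3.6 = 12.2222 m/s.
Leader travels v²/(2a_L) = 149.382 / 10.200 = 14.645 m before stopping.
Follower covers v·t_r = 12.2222 × 2 = 24.444 m while reacting, then v²/(2a_F) = 149.382 / 3.800 = 39.311 m while braking, for a total of 24.444 + 39.311 = 63.755 m.
Since a_F ≤ a_L and the follower starts braking later, the follower is never slower than the leader, so the closest approach is when both have stopped.
Minimum gap = 63.755 − 14.645 = 49.110 m.

Minimum gap ≈ 49 m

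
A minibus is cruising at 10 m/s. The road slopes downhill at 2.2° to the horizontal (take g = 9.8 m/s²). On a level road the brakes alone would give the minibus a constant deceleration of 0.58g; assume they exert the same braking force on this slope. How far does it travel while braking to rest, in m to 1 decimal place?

Braking distance ≈ 9.4 m

a = 0.58 × 9.8 = 5.684 m/s².
Gravity along the downhill slope reduces the braking deceleration: a_eff = 5.684 − 9.8·sin 2.2° = 5.684 − 0.376 = 5.308 m/s².
Braking distance = v²/(2a) = 10.0000² / (2 × 5.308) = 100.000 / 10.616 = 9.420 m.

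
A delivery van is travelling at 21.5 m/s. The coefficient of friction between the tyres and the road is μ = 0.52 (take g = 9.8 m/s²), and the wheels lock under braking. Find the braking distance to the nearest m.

a = μg = 0.52 × 9.8 = 5.096 m/s².
Braking distance = v²/(2a) = 21.5000² / (2 × 5.096) = 462.250 / 10.192 = 45.354 m.

Braking distance ≈ 45 m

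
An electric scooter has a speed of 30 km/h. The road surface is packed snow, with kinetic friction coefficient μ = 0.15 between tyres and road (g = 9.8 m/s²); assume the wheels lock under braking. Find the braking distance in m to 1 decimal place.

30 km/h ÷ 3.6 = 8.3333 m/s.
a = μg = 0.15 × 9.8 = 1.470 m/s².
Braking distance = v²/(2a) = 8.3333² / (2 × 1.470) = 69.444 / 2.940 = 23.620 m.

Braking distance ≈ 23.6 m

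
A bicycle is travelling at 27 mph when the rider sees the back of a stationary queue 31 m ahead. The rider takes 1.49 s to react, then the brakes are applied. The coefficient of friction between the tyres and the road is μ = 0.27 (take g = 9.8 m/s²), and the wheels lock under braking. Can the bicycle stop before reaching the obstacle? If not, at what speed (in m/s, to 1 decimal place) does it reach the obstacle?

27 mph × 0.44704 = 12.0701 m/s.
a = μg = 0.27 × 9.8 = 2.646 m/s².
Reaction distance = 12.0701 × 1.49 = 17.984 m.
Braking distance needed to stop: v²/(2a) = 145.687 / 5.292 = 27.530 m, so total needed = 17.984 + 27.530 = 45.514 m > 31 m — it cannot stop.
Distance remaining when braking begins: 31 − 17.984 = 13.016 m.
v² = v₀² − 2a·d = 145.687 − 2 × 2.646 × 13.016 = 76.806 m²/s².
v = √76.806 = 8.764 m/s.

No — it strikes the obstacle at 8.8 m/s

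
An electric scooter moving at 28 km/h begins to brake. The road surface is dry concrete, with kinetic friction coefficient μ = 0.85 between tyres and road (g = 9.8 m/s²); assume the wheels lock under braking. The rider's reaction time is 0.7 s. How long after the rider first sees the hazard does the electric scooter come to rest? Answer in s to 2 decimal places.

Total time ≈ 1.63 s

28 km/h ÷ 3.6 = 7.7778 m/s.
a = μg = 0.85 × 9.8 = 8.330 m/s².
Braking time = v/a = 7.7778 / 8.330 = 0.934 s.
Total = 0.7 + 0.934 = 1.634 s.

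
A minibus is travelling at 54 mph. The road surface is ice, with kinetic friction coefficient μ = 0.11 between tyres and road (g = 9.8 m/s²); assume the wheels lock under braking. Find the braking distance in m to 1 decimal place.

Braking distance ≈ 270.3 m

54 mph × 0.44704 = 24.1402 m/s.
a = μg = 0.11 × 9.8 = 1.078 m/s².
Braking distance = v²/(2a) = 24.1402² / (2 × 1.078) = 582.749 / 2.156 = 270.292 m.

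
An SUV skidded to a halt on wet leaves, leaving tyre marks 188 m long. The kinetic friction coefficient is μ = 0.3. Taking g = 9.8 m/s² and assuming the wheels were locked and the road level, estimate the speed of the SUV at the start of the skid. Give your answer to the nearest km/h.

Deceleration a = μg = 0.3 × 9.8 = 2.940 m/s².
v = √(2a·d) = √(2 × 2.940 × 188) = √1105.440 = 33.2482 m/s.
= 33.2482 × 3.6 = 119.694 km/h.

Initial speed ≈ 120 km/h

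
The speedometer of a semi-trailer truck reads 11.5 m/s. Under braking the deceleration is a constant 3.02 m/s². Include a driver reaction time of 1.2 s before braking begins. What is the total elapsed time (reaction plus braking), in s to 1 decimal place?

Total time ≈ 5.0 s

Braking time = v/a = 11.5000 / 3.020 = 3.808 s.
Total = 1.2 + 3.808 = 5.008 s.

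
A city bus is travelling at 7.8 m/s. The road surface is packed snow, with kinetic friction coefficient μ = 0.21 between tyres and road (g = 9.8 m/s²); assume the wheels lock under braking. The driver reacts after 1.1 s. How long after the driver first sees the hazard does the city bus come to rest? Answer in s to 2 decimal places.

Total time ≈ 4.89 s

a = μg = 0.21 × 9.8 = 2.058 m/s².
Braking time = v/a = 7.8000 / 2.058 = 3.790 s.
Total = 1.1 + 3.790 = 4.890 s.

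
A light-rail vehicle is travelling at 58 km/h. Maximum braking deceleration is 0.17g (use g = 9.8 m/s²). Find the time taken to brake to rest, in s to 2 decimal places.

Braking time ≈ 9.67 s

58 km/h ÷ 3.6 = 16.1111 m/s.
a = 0.17 × 9.8 = 1.666 m/s².
Braking time = v/a = 16.1111 / 1.666 = 9.671 s.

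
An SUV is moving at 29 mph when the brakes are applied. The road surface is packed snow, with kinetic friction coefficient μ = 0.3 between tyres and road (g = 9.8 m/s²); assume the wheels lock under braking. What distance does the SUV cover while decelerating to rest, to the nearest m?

29 mph × 0.44704 = 12.9642 m/s.
a = μg = 0.3 × 9.8 = 2.940 m/s².
Braking distance = v²/(2a) = 12.9642² / (2 × 2.940) = 168.070 / 5.880 = 28.583 m.

Braking distance ≈ 29 m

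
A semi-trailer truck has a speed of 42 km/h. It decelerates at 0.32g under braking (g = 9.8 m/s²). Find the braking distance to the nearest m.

Braking distance ≈ 22 m

42 km/h ÷ 3.6 = 11.6667 m/s.
a = 0.32 × 9.8 = 3.136 m/s².
Braking distance = v²/(2a) = 11.6667² / (2 × 3.136) = 136.112 / 6.272 = 21.702 m.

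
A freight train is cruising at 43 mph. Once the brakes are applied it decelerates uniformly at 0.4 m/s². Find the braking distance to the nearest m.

43 mph × 0.44704 = 19.2227 m/s.
Braking distance = v²/(2a) = 19.2227² / (2 × 0.400) = 369.512 / 0.800 = 461.890 m.

Braking distance ≈ 462 m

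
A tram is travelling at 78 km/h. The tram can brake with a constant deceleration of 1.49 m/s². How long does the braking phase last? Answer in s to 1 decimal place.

78 km/h ÷ 3.6 = 21.6667 m/s.
Braking time = v/a = 21.6667 / 1.490 = 14.541 s.

Braking time ≈ 14.5 s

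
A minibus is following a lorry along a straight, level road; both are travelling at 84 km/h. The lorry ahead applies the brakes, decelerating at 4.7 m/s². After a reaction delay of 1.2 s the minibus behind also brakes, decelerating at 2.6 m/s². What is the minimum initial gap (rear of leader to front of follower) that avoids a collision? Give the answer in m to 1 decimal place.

Minimum gap ≈ 74.8 m

84 km/h ÷ 3.6 = 23.3333 m/s.
Leader travels v²/(2a_L) = 544.443 / 9.400 = 57.919 m before stopping.
Follower covers v·t_r = 23.3333 × 1.2 = 28.000 m while reacting, then v²/(2a_F) = 544.443 / 5.200 = 104.701 m while braking, for a total of 28.000 + 104.701 = 132.701 m.
Since a_F ≤ a_L and the follower starts braking later, the follower is never slower than the leader, so the closest approach is when both have stopped.
Minimum gap = 132.701 − 57.919 = 74.782 m.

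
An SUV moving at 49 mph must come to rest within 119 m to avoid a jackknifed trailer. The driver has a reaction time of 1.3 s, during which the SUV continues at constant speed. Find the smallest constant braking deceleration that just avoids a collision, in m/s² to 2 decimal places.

49 mph × 0.44704 = 21.9050 m/s.
Distance covered during reaction = 21.9050 × 1.3 = 28.477 m.
Distance available for braking: 119 − 28.477 = 90.523 m.
v² = 2a·d ⇒ a = v²/(2d) = 21.9050² / (2 × 90.523) = 479.829 / 181.046 = 2.6503 m/s².

Required deceleration ≈ 2.65 m/s²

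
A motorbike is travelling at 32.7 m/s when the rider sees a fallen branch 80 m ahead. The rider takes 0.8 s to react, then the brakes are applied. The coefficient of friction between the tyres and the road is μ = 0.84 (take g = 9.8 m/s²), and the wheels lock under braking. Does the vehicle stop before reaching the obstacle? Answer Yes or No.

a = μg = 0.84 × 9.8 = 8.232 m/s².
Reaction distance = 32.7000 × 0.8 = 26.160 m.
Braking distance = v²/(2a) = 1069.290 / 16.464 = 64.947 m.
Total stopping distance = 26.160 + 64.947 = 91.107 m, vs 80 m available — it cannot stop in time and overshoots by 91.107 − 80 = 11.107 m.

No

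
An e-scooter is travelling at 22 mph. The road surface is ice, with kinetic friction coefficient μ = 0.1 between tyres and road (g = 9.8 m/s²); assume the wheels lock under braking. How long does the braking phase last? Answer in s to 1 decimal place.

22 mph × 0.44704 = 9.8349 m/s.
a = μg = 0.1 × 9.8 = 0.980 m/s².
Braking time = v/a = 9.8349 / 0.980 = 10.036 s.

Braking time ≈ 10.0 s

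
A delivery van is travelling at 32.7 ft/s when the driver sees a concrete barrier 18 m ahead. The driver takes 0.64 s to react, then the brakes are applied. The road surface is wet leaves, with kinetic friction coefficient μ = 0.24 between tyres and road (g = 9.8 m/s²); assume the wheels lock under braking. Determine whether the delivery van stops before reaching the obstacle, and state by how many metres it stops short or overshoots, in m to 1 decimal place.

No — it overshoots by 9.5 m

32.7 ft/s × 0.3048 = 9.9670 m/s.
a = μg = 0.24 × 9.8 = 2.352 m/s².
Reaction distance = 9.9670 × 0.64 = 6.379 m.
Braking distance = v²/(2a) = 99.341 / 4.704 = 21.118 m.
Total stopping distance = 6.379 + 21.118 = 27.497 m, vs 18 m available — it cannot stop in time and overshoots by 27.497 − 18 = 9.497 m.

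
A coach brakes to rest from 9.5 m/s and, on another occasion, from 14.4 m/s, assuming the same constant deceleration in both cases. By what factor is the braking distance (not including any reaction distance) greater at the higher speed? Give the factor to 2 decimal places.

Factor ≈ 2.30

Braking distance d = v²/(2a), so with a fixed, d ∝ v².
Factor = (14.4/9.5)² = 1.5158² = 2.2976.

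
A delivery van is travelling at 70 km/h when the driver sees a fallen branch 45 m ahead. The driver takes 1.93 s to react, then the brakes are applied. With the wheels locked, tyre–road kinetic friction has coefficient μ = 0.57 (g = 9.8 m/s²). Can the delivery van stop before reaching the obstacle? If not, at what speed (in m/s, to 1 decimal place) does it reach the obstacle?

No — it strikes the obstacle at 17.2 m/s

70 km/h ÷ 3.6 = 19.4444 m/s.
a = μg = 0.57 × 9.8 = 5.586 m/s².
Reaction distance = 19.4444 × 1.93 = 37.528 m.
Braking distance needed to stop: v²/(2a) = 378.085 / 11.172 = 33.842 m, so total needed = 37.528 + 33.842 = 71.370 m > 45 m — it cannot stop.
Distance remaining when braking begins: 45 − 37.528 = 7.472 m.
v² = v₀² − 2a·d = 378.085 − 2 × 5.586 × 7.472 = 294.608 m²/s².
v = √294.608 = 17.164 m/s.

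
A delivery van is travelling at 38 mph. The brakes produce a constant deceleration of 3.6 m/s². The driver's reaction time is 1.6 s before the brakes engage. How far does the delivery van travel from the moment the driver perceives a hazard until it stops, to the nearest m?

Total stopping distance ≈ 67 m

38 mph × 0.44704 = 16.9875 m/s.
Reaction distance = v·t_r = 16.9875 × 1.6 = 27.180 m.
Braking distance = v²/(2a) = 16.9875² / (2 × 3.600) = 288.575 / 7.200 = 40.080 m.
Total = 27.180 + 40.080 = 67.260 m.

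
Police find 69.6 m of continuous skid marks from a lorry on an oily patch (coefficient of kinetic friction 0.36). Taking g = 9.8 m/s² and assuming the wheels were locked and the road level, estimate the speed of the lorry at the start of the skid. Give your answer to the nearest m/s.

Deceleration a = μg = 0.36 × 9.8 = 3.528 m/s².
v = √(2a·d) = √(2 × 3.528 × 69.6) = √491.098 = 22.1607 m/s.

Initial speed ≈ 22 m/s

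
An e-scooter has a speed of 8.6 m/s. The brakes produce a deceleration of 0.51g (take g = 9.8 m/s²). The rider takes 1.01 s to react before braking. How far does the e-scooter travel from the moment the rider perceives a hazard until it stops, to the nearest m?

Total stopping distance ≈ 16 m

a = 0.51 × 9.8 = 4.998 m/s².
Reaction distance = v·t_r = 8.6000 × 1.01 = 8.686 m.
Braking distance = v²/(2a) = 8.6000² / (2 × 4.998) = 73.960 / 9.996 = 7.399 m.
Total = 8.686 + 7.399 = 16.085 m.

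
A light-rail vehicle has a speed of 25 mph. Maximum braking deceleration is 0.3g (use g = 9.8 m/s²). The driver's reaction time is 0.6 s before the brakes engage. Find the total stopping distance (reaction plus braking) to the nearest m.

Total stopping distance ≈ 28 m

25 mph × 0.44704 = 11.1760 m/s.
a = 0.3 × 9.8 = 2.940 m/s².
Reaction distance = v·t_r = 11.1760 × 0.6 = 6.706 m.
Braking distance = v²/(2a) = 11.1760² / (2 × 2.940) = 124.903 / 5.880 = 21.242 m.
Total = 6.706 + 21.242 = 27.948 m.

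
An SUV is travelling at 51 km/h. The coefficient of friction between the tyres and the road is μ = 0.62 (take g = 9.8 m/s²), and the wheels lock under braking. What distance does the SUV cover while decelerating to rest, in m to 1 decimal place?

Braking distance ≈ 16.5 m

51 km/h ÷ 3.6 = 14.1667 m/s.
a = μg = 0.62 × 9.8 = 6.076 m/s².
Braking distance = v²/(2a) = 14.1667² / (2 × 6.076) = 200.695 / 12.152 = 16.515 m.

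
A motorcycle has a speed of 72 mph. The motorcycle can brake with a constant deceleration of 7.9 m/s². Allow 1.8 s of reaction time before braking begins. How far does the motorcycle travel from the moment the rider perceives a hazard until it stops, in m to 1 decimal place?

72 mph × 0.44704 = 32.1869 m/s.
Reaction distance = v·t_r = 32.1869 × 1.8 = 57.936 m.
Braking distance = v²/(2a) = 32.1869² / (2 × 7.900) = 1035.997 / 15.800 = 65.569 m.
Total = 57.936 + 65.569 = 123.505 m.

Total stopping distance ≈ 123.5 m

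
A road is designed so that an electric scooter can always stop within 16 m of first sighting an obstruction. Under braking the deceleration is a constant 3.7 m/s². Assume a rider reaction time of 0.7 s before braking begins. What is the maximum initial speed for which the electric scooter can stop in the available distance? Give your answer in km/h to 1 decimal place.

Stopping distance: v·t_r + v²/(2a) = 16 with t_r = 0.7 s and a = 3.700 m/s².
So v² + 5.180 v − 118.40 = 0.
Positive root: v = −a·t_r + √((a·t_r)² + 2a·d) = −2.590 + √(6.708 + 118.40) = 8.5952 m/s.
8.5952 m/s × 3.6 = 30.943 km/h.

Maximum speed ≈ 30.9 km/h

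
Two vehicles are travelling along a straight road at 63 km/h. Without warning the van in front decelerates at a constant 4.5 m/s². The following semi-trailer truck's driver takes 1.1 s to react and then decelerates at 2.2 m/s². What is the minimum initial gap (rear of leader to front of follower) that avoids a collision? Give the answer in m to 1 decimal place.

Minimum gap ≈ 54.8 m

63 km/h ÷ 3.6 = 17.5000 m/s.
Leader travels v²/(2a_L) = 306.250 / 9.000 = 34.028 m before stopping.
Follower covers v·t_r = 17.5000 × 1.1 = 19.250 m while reacting, then v²/(2a_F) = 306.250 / 4.400 = 69.602 m while braking, for a total of 19.250 + 69.602 = 88.852 m.
Since a_F ≤ a_L and the follower starts braking later, the follower is never slower than the leader, so the closest approach is when both have stopped.
Minimum gap = 88.852 − 34.028 = 54.824 m.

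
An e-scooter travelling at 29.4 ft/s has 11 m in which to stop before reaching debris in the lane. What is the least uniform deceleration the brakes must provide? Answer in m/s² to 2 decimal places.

Required deceleration ≈ 3.65 m/s²

29.4 ft/s × 0.3048 = 8.9611 m/s.
v² = 2a·d ⇒ a = v²/(2d) = 8.9611² / (2 × 11.000) = 80.301 / 22.000 = 3.6500 m/s².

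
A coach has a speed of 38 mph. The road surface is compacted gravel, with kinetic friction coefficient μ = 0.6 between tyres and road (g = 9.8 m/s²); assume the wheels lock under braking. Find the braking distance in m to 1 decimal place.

Braking distance ≈ 24.5 m

38 mph × 0.44704 = 16.9875 m/s.
a = μg = 0.6 × 9.8 = 5.880 m/s².
Braking distance = v²/(2a) = 16.9875² / (2 × 5.880) = 288.575 / 11.760 = 24.539 m.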